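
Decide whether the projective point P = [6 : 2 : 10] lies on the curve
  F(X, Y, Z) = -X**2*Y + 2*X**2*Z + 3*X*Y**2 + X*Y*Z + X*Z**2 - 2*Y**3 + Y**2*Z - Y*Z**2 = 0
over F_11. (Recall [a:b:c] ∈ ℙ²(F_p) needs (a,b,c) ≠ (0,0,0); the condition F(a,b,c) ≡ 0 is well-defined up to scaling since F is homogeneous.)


F(6,2,10) ≡ 10 (mod 11); P is NOT on the curve.

Evaluate F(6, 2, 10) term-by-term (mod 11).
  -X**2*Y ↦ -1·36·2·1 = -72
  2*X**2*Z ↦ 2·36·1·10 = 720
  3*X*Y**2 ↦ 3·6·4·1 = 72
  X*Y*Z ↦ 1·6·2·10 = 120
  X*Z**2 ↦ 1·6·1·100 = 600
  -2*Y**3 ↦ -2·1·8·1 = -16
  Y**2*Z ↦ 1·1·4·10 = 40
  -Y*Z**2 ↦ -1·1·2·100 = -200
Sum: F(6, 2, 10) = (-72) + (720) + (72) + (120) + (600) + (-16) + (40) + (-200) = 1264.
Reducing mod 11: 1264 ≡ 10 (mod 11).
Since F(a, b, c) ≡ 10 ≠ 0 (mod 11), P does NOT lie on the curve.


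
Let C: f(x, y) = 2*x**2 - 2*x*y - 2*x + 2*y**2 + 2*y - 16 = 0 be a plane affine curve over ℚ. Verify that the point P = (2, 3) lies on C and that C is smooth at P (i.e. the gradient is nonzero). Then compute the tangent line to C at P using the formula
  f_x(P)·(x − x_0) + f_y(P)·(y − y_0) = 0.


Tangent line at P: 10*y - 30 = 0.

Step 1: f(2, 3) = 0, so P lies on C.
Step 2: partial derivatives
  f_x(x, y) = 4*x - 2*y - 2, f_y(x, y) = -2*x + 4*y + 2.
  f_x(P) = 0, f_y(P) = 10 (gradient nonzero, so P is smooth).
Step 3: tangent line at P: 0·(x − 2) + 10·(y − 3) = 0.
Expanding: 10*y - 30 = 0.


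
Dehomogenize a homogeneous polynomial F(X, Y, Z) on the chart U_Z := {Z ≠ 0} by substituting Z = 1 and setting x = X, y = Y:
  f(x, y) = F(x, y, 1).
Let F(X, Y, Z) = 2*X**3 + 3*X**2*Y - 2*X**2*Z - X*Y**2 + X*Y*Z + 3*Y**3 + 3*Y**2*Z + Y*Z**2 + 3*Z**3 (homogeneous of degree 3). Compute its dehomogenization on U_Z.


f(x, y) = 2*x**3 + 3*x**2*y - 2*x**2 - x*y**2 + x*y + 3*y**3 + 3*y**2 + y + 3

On U_Z we set Z = 1. Each monomial c·X^i·Y^j·Z^k in F becomes c·x^i·y^j·1^k = c·x^i·y^j.
Substituting Z = 1: F(X, Y, 1) = 2*x**3 + 3*x**2*y - 2*x**2 - x*y**2 + x*y + 3*y**3 + 3*y**2 + y + 3.
Note: deg(f) ≤ deg(F) = 3; strict inequality happens when F is divisible by Z (lost terms).


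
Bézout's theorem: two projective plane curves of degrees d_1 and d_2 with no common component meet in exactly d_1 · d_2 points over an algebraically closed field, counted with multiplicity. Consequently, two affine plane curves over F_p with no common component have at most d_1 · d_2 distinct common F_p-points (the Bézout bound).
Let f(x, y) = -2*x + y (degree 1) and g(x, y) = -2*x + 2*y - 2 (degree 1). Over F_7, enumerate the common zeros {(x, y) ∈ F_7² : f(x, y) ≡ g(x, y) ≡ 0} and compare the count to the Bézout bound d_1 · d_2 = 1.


Common zeros: {(1, 2)}; count = 1; Bézout bound = 1.

deg(f) = 1, deg(g) = 1, so Bézout bound = 1.
Scan x ∈ F_7. For each x, list the y ∈ F_7 with f(x, y) ≡ 0 and those with g(x, y) ≡ 0 (mod 7); the common zeros in that column are the intersection.
  x = 0: f ≡ 0 at y ∈ {0}; g ≡ 0 at y ∈ {1}; common: ∅.
  x = 1: f ≡ 0 at y ∈ {2}; g ≡ 0 at y ∈ {2}; common: {2}.
  x = 2: f ≡ 0 at y ∈ {4}; g ≡ 0 at y ∈ {3}; common: ∅.
  x = 3: f ≡ 0 at y ∈ {6}; g ≡ 0 at y ∈ {4}; common: ∅.
  x = 4: f ≡ 0 at y ∈ {1}; g ≡ 0 at y ∈ {5}; common: ∅.
  x = 5: f ≡ 0 at y ∈ {3}; g ≡ 0 at y ∈ {6}; common: ∅.
  x = 6: f ≡ 0 at y ∈ {5}; g ≡ 0 at y ∈ {0}; common: ∅.
Collecting: common zeros = {(1, 2)}, so the count is 1.
Comparison with the Bézout bound: 1 ≤ 1 = deg(f)·deg(g), as expected for curves with no common component (the bound is attained).


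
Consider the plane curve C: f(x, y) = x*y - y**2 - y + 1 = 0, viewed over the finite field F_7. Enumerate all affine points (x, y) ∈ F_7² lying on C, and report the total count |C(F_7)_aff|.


Affine F_7-points: {(1, 1), (1, 6), (3, 4), (3, 5), (6, 2), (6, 3)}; count = 6.

For each of the 49 pairs (x, y) ∈ F_7², evaluate f(x, y) mod 7. Record the zeros.
  x = 0: [0↦1, 1↦6, 2↦2, 3↦3, 4↦2, 5↦6, 6↦1]  zeros at y ∈ ∅
  x = 1: [0↦1, 1↦0, 2↦4, 3↦6, 4↦6, 5↦4, 6↦0]  zeros at y ∈ {1, 6}
  x = 2: [0↦1, 1↦1, 2↦6, 3↦2, 4↦3, 5↦2, 6↦6]  zeros at y ∈ ∅
  x = 3: [0↦1, 1↦2, 2↦1, 3↦5, 4↦0, 5↦0, 6↦5]  zeros at y ∈ {4, 5}
  x = 4: [0↦1, 1↦3, 2↦3, 3↦1, 4↦4, 5↦5, 6↦4]  zeros at y ∈ ∅
  x = 5: [0↦1, 1↦4, 2↦5, 3↦4, 4↦1, 5↦3, 6↦3]  zeros at y ∈ ∅
  x = 6: [0↦1, 1↦5, 2↦0, 3↦0, 4↦5, 5↦1, 6↦2]  zeros at y ∈ {2, 3}
Collecting zeros: affine points = {(1, 1), (1, 6), (3, 4), (3, 5), (6, 2), (6, 3)}.
Total count |C(F_7)_aff| = 6.


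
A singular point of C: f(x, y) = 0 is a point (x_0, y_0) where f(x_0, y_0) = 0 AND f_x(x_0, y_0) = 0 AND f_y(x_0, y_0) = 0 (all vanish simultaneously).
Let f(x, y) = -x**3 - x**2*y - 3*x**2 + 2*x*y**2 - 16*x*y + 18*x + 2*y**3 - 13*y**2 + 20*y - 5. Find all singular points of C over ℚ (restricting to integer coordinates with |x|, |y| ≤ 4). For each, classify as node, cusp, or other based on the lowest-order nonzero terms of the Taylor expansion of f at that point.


Singular points: {(-2, 3)}; classification: cusp.

Compute partial derivatives:
  f_x = -3*x**2 - 2*x*y - 6*x + 2*y**2 - 16*y + 18.
  f_y = -x**2 + 4*x*y - 16*x + 6*y**2 - 26*y + 20.
Scan x_0 ∈ {−4, ..., 4}. For each x_0, f_y(x_0, y) is a polynomial in y; find its integer roots y ∈ {−4, ..., 4}, then test f_x and f at those candidates.
  x = -4: f_y(-4, y) = 6*y**2 - 42*y + 68; no integer root y with |y| ≤ 4.
  x = -3: f_y(-3, y) = 6*y**2 - 38*y + 59; no integer root y with |y| ≤ 4.
  x = -2: f_y(-2, y) = 6*y**2 - 34*y + 48; vanishes at y ∈ {3}. (-2, 3): f_x = 0, f = 0 — SINGULAR.
  x = -1: f_y(-1, y) = 6*y**2 - 30*y + 35; no integer root y with |y| ≤ 4.
  x = 0: f_y(0, y) = 6*y**2 - 26*y + 20; vanishes at y ∈ {1}. (0, 1): f_x = 4 ≠ 0.
  x = 1: f_y(1, y) = 6*y**2 - 22*y + 3; no integer root y with |y| ≤ 4.
  x = 2: f_y(2, y) = 6*y**2 - 18*y - 16; no integer root y with |y| ≤ 4.
  x = 3: f_y(3, y) = 6*y**2 - 14*y - 37; no integer root y with |y| ≤ 4.
  x = 4: f_y(4, y) = 6*y**2 - 10*y - 60; no integer root y with |y| ≤ 4.
Only singular point on the grid: (-2, 3).
Classify: substitute x = -2 + u, y = 3 + v and expand: f = -u**3 - u**2*v + 2*u*v**2 + 2*v**3 + v**2.
No constant or linear terms (consistent with a singular point). Quadratic part: v**2. Cubic part: -u**3 - u**2*v + 2*u*v**2 + 2*v**3.
The quadratic part v**2 is a perfect square, so there is a single (double) tangent line v = 0, i.e. y = 3. Restricting the cubic part to that line (v = 0) leaves -u**3 ≠ 0, so f is not divisible by v and the branch is v² ≈ u**3 to lowest order — this is a cusp.
Classification: cusp.


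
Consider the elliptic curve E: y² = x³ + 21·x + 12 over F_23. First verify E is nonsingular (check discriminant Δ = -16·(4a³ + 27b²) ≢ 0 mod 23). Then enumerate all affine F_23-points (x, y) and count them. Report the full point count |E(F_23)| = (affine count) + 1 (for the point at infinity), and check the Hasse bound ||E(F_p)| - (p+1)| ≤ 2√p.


Affine points = {(0, 9), (0, 14), (2, 4), (2, 19), (5, 9), (5, 14), (6, 3), (6, 20), (8, 5), (8, 18), (10, 7), (10, 16), (18, 9), (18, 14), (19, 5), (19, 18), (21, 10), (21, 13), (22, 6), (22, 17)}; affine count = 20; |E(F_23)| = 21.

Discriminant check: Δ ∝ 4a³ + 27b² = 4·21³ + 27·12² = 4·9261 + 27·144 ≡ 15 (mod 23). Nonzero ⇒ E is nonsingular.
For each x ∈ F_23, compute rhs = x³ + 21·x + 12 mod 23, then count y ∈ F_23 with y² ≡ rhs.
  x = 0: rhs = 12, matching y values: 9, 14 (2 points).
  x = 1: rhs = 11, matching y values: none (0 points).
  x = 2: rhs = 16, matching y values: 4, 19 (2 points).
  x = 3: rhs = 10, matching y values: none (0 points).
  x = 4: rhs = 22, matching y values: none (0 points).
  x = 5: rhs = 12, matching y values: 9, 14 (2 points).
  x = 6: rhs = 9, matching y values: 3, 20 (2 points).
  x = 7: rhs = 19, matching y values: none (0 points).
  x = 8: rhs = 2, matching y values: 5, 18 (2 points).
  x = 9: rhs = 10, matching y values: none (0 points).
  x = 10: rhs = 3, matching y values: 7, 16 (2 points).
  x = 11: rhs = 10, matching y values: none (0 points).
  x = 12: rhs = 14, matching y values: none (0 points).
  x = 13: rhs = 21, matching y values: none (0 points).
  x = 14: rhs = 14, matching y values: none (0 points).
  x = 15: rhs = 22, matching y values: none (0 points).
  x = 16: rhs = 5, matching y values: none (0 points).
  x = 17: rhs = 15, matching y values: none (0 points).
  x = 18: rhs = 12, matching y values: 9, 14 (2 points).
  x = 19: rhs = 2, matching y values: 5, 18 (2 points).
  x = 20: rhs = 14, matching y values: none (0 points).
  x = 21: rhs = 8, matching y values: 10, 13 (2 points).
  x = 22: rhs = 13, matching y values: 6, 17 (2 points).
Total affine count: 20.
Full point count |E(F_23)| = 20 + 1 = 21.
Hasse bound: |21 − (23+1)| = |-3| = 3 ≤ 2√23 ≈ 9.5917 ✓.


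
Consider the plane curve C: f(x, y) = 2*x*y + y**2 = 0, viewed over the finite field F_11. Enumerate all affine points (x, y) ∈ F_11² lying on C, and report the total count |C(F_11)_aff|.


Affine F_11-points: {(0, 0), (1, 0), (1, 9), (2, 0), (2, 7), (3, 0), (3, 5), (4, 0), (4, 3), (5, 0), (5, 1), (6, 0), (6, 10), (7, 0), (7, 8), (8, 0), (8, 6), (9, 0), (9, 4), (10, 0), (10, 2)}; count = 21.

For each of the 121 pairs (x, y) ∈ F_11², evaluate f(x, y) mod 11. Record the zeros.
  x = 0: [0↦0, 1↦1, 2↦4, 3↦9, 4↦5, 5↦3, 6↦3, 7↦5, 8↦9, 9↦4, 10↦1]  zeros at y ∈ {0}
  x = 1: [0↦0, 1↦3, 2↦8, 3↦4, 4↦2, 5↦2, 6↦4, 7↦8, 8↦3, 9↦0, 10↦10]  zeros at y ∈ {0, 9}
  x = 2: [0↦0, 1↦5, 2↦1, 3↦10, 4↦10, 5↦1, 6↦5, 7↦0, 8↦8, 9↦7, 10↦8]  zeros at y ∈ {0, 7}
  x = 3: [0↦0, 1↦7, 2↦5, 3↦5, 4↦7, 5↦0, 6↦6, 7↦3, 8↦2, 9↦3, 10↦6]  zeros at y ∈ {0, 5}
  x = 4: [0↦0, 1↦9, 2↦9, 3↦0, 4↦4, 5↦10, 6↦7, 7↦6, 8↦7, 9↦10, 10↦4]  zeros at y ∈ {0, 3}
  x = 5: [0↦0, 1↦0, 2↦2, 3↦6, 4↦1, 5↦9, 6↦8, 7↦9, 8↦1, 9↦6, 10↦2]  zeros at y ∈ {0, 1}
  x = 6: [0↦0, 1↦2, 2↦6, 3↦1, 4↦9, 5↦8, 6↦9, 7↦1, 8↦6, 9↦2, 10↦0]  zeros at y ∈ {0, 10}
  x = 7: [0↦0, 1↦4, 2↦10, 3↦7, 4↦6, 5↦7, 6↦10, 7↦4, 8↦0, 9↦9, 10↦9]  zeros at y ∈ {0, 8}
  x = 8: [0↦0, 1↦6, 2↦3, 3↦2, 4↦3, 5↦6, 6↦0, 7↦7, 8↦5, 9↦5, 10↦7]  zeros at y ∈ {0, 6}
  x = 9: [0↦0, 1↦8, 2↦7, 3↦8, 4↦0, 5↦5, 6↦1, 7↦10, 8↦10, 9↦1, 10↦5]  zeros at y ∈ {0, 4}
  x = 10: [0↦0, 1↦10, 2↦0, 3↦3, 4↦8, 5↦4, 6↦2, 7↦2, 8↦4, 9↦8, 10↦3]  zeros at y ∈ {0, 2}
Collecting zeros: affine points = {(0, 0), (1, 0), (1, 9), (2, 0), (2, 7), (3, 0), (3, 5), (4, 0), (4, 3), (5, 0), (5, 1), (6, 0), (6, 10), (7, 0), (7, 8), (8, 0), (8, 6), (9, 0), (9, 4), (10, 0), (10, 2)}.
Total count |C(F_11)_aff| = 21.


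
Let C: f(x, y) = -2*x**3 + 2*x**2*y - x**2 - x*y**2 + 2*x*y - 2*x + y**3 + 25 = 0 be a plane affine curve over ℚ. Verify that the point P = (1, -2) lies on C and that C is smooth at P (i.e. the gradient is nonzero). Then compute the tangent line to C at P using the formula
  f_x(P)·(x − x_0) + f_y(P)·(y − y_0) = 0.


Tangent line at P: -26*x + 20*y + 66 = 0.

Step 1: f(1, -2) = 0, so P lies on C.
Step 2: partial derivatives
  f_x(x, y) = -6*x**2 + 4*x*y - 2*x - y**2 + 2*y - 2, f_y(x, y) = 2*x**2 - 2*x*y + 2*x + 3*y**2.
  f_x(P) = -26, f_y(P) = 20 (gradient nonzero, so P is smooth).
Step 3: tangent line at P: -26·(x − 1) + 20·(y − -2) = 0.
Expanding: -26*x + 20*y + 66 = 0.


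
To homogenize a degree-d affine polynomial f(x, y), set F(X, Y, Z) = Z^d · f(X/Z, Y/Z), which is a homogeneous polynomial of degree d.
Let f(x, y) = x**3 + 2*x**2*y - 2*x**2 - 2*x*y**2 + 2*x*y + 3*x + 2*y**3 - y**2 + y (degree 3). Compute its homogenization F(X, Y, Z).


F(X, Y, Z) = X**3 + 2*X**2*Y - 2*X**2*Z - 2*X*Y**2 + 2*X*Y*Z + 3*X*Z**2 + 2*Y**3 - Y**2*Z + Y*Z**2

deg(f) = 3.
Substitute x = X/Z, y = Y/Z into f, then multiply by Z^3.
  monomial 1·x^3·y^0 ↦ 1·X^3·Y^0·Z^0.
  monomial 2·x^2·y^1 ↦ 2·X^2·Y^1·Z^0.
  monomial -2·x^2·y^0 ↦ -2·X^2·Y^0·Z^1.
  monomial -2·x^1·y^2 ↦ -2·X^1·Y^2·Z^0.
  monomial 2·x^1·y^1 ↦ 2·X^1·Y^1·Z^1.
  monomial 3·x^1·y^0 ↦ 3·X^1·Y^0·Z^2.
  monomial 2·x^0·y^3 ↦ 2·X^0·Y^3·Z^0.
  monomial -1·x^0·y^2 ↦ -1·X^0·Y^2·Z^1.
  monomial 1·x^0·y^1 ↦ 1·X^0·Y^1·Z^2.
Collecting: F(X, Y, Z) = X**3 + 2*X**2*Y - 2*X**2*Z - 2*X*Y**2 + 2*X*Y*Z + 3*X*Z**2 + 2*Y**3 - Y**2*Z + Y*Z**2.


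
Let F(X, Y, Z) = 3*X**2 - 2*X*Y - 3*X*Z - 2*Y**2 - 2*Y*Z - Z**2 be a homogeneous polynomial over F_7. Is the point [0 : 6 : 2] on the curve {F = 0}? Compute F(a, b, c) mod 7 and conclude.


F(0,6,2) ≡ 5 (mod 7); P is NOT on the curve.

Evaluate F(0, 6, 2) term-by-term (mod 7).
  3*X**2 ↦ 3·0·1·1 = 0
  -2*X*Y ↦ -2·0·6·1 = 0
  -3*X*Z ↦ -3·0·1·2 = 0
  -2*Y**2 ↦ -2·1·36·1 = -72
  -2*Y*Z ↦ -2·1·6·2 = -24
  -Z**2 ↦ -1·1·1·4 = -4
Sum: F(0, 6, 2) = (0) + (0) + (0) + (-72) + (-24) + (-4) = -100.
Reducing mod 7: -100 ≡ 5 (mod 7).
Since F(a, b, c) ≡ 5 ≠ 0 (mod 7), P does NOT lie on the curve.


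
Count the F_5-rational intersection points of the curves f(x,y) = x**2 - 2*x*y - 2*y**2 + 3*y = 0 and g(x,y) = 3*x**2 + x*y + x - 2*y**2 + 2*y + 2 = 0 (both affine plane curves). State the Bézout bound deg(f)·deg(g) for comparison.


Common zeros: {(3, 4)}; count = 1; Bézout bound = 4.

deg(f) = 2, deg(g) = 2, so Bézout bound = 4.
Scan x ∈ F_5. For each x, list the y ∈ F_5 with f(x, y) ≡ 0 and those with g(x, y) ≡ 0 (mod 5); the common zeros in that column are the intersection.
  x = 0: f ≡ 0 at y ∈ {0, 4}; g ≡ 0 at y ∈ {3}; common: ∅.
  x = 1: f ≡ 0 at y ∈ {1, 2}; g ≡ 0 at y ∈ ∅; common: ∅.
  x = 2: f ≡ 0 at y ∈ ∅; g ≡ 0 at y ∈ {3, 4}; common: ∅.
  x = 3: f ≡ 0 at y ∈ {2, 4}; g ≡ 0 at y ∈ {1, 4}; common: {4}.
  x = 4: f ≡ 0 at y ∈ ∅; g ≡ 0 at y ∈ ∅; common: ∅.
Collecting: common zeros = {(3, 4)}, so the count is 1.
Comparison with the Bézout bound: 1 ≤ 4 = deg(f)·deg(g), as expected for curves with no common component (the affine F_5-count falls short of the bound because intersections may lie at infinity, over extension fields, or carry multiplicity).


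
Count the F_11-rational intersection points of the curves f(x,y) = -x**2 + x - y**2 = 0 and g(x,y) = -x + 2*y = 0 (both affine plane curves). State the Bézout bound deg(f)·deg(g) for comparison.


Common zeros: {(0, 0), (3, 7)}; count = 2; Bézout bound = 2.

deg(f) = 2, deg(g) = 1, so Bézout bound = 2.
Scan x ∈ F_11. For each x, list the y ∈ F_11 with f(x, y) ≡ 0 and those with g(x, y) ≡ 0 (mod 11); the common zeros in that column are the intersection.
  x = 0: f ≡ 0 at y ∈ {0}; g ≡ 0 at y ∈ {0}; common: {0}.
  x = 1: f ≡ 0 at y ∈ {0}; g ≡ 0 at y ∈ {6}; common: ∅.
  x = 2: f ≡ 0 at y ∈ {3, 8}; g ≡ 0 at y ∈ {1}; common: ∅.
  x = 3: f ≡ 0 at y ∈ {4, 7}; g ≡ 0 at y ∈ {7}; common: {7}.
  x = 4: f ≡ 0 at y ∈ ∅; g ≡ 0 at y ∈ {2}; common: ∅.
  x = 5: f ≡ 0 at y ∈ ∅; g ≡ 0 at y ∈ {8}; common: ∅.
  x = 6: f ≡ 0 at y ∈ {5, 6}; g ≡ 0 at y ∈ {3}; common: ∅.
  x = 7: f ≡ 0 at y ∈ ∅; g ≡ 0 at y ∈ {9}; common: ∅.
  x = 8: f ≡ 0 at y ∈ ∅; g ≡ 0 at y ∈ {4}; common: ∅.
  x = 9: f ≡ 0 at y ∈ {4, 7}; g ≡ 0 at y ∈ {10}; common: ∅.
  x = 10: f ≡ 0 at y ∈ {3, 8}; g ≡ 0 at y ∈ {5}; common: ∅.
Collecting: common zeros = {(0, 0), (3, 7)}, so the count is 2.
Comparison with the Bézout bound: 2 ≤ 2 = deg(f)·deg(g), as expected for curves with no common component (the bound is attained).


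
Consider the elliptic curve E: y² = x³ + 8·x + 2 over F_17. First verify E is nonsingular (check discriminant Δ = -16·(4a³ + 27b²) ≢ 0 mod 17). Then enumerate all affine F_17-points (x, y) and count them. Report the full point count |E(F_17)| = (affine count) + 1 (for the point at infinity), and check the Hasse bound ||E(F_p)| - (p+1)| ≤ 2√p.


Affine points = {(0, 6), (0, 11), (2, 3), (2, 14), (3, 6), (3, 11), (4, 8), (4, 9), (8, 0), (9, 2), (9, 15), (13, 5), (13, 12), (14, 6), (14, 11)}; affine count = 15; |E(F_17)| = 16.

Discriminant check: Δ ∝ 4a³ + 27b² = 4·8³ + 27·2² = 4·512 + 27·4 ≡ 14 (mod 17). Nonzero ⇒ E is nonsingular.
For each x ∈ F_17, compute rhs = x³ + 8·x + 2 mod 17, then count y ∈ F_17 with y² ≡ rhs.
  x = 0: rhs = 2, matching y values: 6, 11 (2 points).
  x = 1: rhs = 11, matching y values: none (0 points).
  x = 2: rhs = 9, matching y values: 3, 14 (2 points).
  x = 3: rhs = 2, matching y values: 6, 11 (2 points).
  x = 4: rhs = 13, matching y values: 8, 9 (2 points).
  x = 5: rhs = 14, matching y values: none (0 points).
  x = 6: rhs = 11, matching y values: none (0 points).
  x = 7: rhs = 10, matching y values: none (0 points).
  x = 8: rhs = 0, matching y values: 0 (1 points).
  x = 9: rhs = 4, matching y values: 2, 15 (2 points).
  x = 10: rhs = 11, matching y values: none (0 points).
  x = 11: rhs = 10, matching y values: none (0 points).
  x = 12: rhs = 7, matching y values: none (0 points).
  x = 13: rhs = 8, matching y values: 5, 12 (2 points).
  x = 14: rhs = 2, matching y values: 6, 11 (2 points).
  x = 15: rhs = 12, matching y values: none (0 points).
  x = 16: rhs = 10, matching y values: none (0 points).
Total affine count: 15.
Full point count |E(F_17)| = 15 + 1 = 16.
Hasse bound: |16 − (17+1)| = |-2| = 2 ≤ 2√17 ≈ 8.2462 ✓.


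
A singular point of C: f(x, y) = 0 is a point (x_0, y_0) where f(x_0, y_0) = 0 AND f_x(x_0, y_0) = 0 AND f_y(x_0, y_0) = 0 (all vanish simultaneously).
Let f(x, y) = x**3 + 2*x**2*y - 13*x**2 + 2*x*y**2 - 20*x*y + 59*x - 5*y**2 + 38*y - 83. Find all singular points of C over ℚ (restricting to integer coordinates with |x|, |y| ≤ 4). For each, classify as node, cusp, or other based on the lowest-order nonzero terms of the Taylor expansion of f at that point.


Singular points: {(3, 2)}; classification: cusp.

Compute partial derivatives:
  f_x = 3*x**2 + 4*x*y - 26*x + 2*y**2 - 20*y + 59.
  f_y = 2*x**2 + 4*x*y - 20*x - 10*y + 38.
Scan x_0 ∈ {−4, ..., 4}. For each x_0, f_y(x_0, y) is a polynomial in y; find its integer roots y ∈ {−4, ..., 4}, then test f_x and f at those candidates.
  x = -4: f_y(-4, y) = 150 - 26*y; no integer root y with |y| ≤ 4.
  x = -3: f_y(-3, y) = 116 - 22*y; no integer root y with |y| ≤ 4.
  x = -2: f_y(-2, y) = 86 - 18*y; no integer root y with |y| ≤ 4.
  x = -1: f_y(-1, y) = 60 - 14*y; no integer root y with |y| ≤ 4.
  x = 0: f_y(0, y) = 38 - 10*y; no integer root y with |y| ≤ 4.
  x = 1: f_y(1, y) = 20 - 6*y; no integer root y with |y| ≤ 4.
  x = 2: f_y(2, y) = 6 - 2*y; vanishes at y ∈ {3}. (2, 3): f_x = 1 ≠ 0.
  x = 3: f_y(3, y) = 2*y - 4; vanishes at y ∈ {2}. (3, 2): f_x = 0, f = 0 — SINGULAR.
  x = 4: f_y(4, y) = 6*y - 10; no integer root y with |y| ≤ 4.
Only singular point on the grid: (3, 2).
Classify: substitute x = 3 + u, y = 2 + v and expand: f = u**3 + 2*u**2*v + 2*u*v**2 + v**2.
No constant or linear terms (consistent with a singular point). Quadratic part: v**2. Cubic part: u**3 + 2*u**2*v + 2*u*v**2.
The quadratic part v**2 is a perfect square, so there is a single (double) tangent line v = 0, i.e. y = 2. Restricting the cubic part to that line (v = 0) leaves u**3 ≠ 0, so f is not divisible by v and the branch is v² ≈ -u**3 to lowest order — this is a cusp.
Classification: cusp.


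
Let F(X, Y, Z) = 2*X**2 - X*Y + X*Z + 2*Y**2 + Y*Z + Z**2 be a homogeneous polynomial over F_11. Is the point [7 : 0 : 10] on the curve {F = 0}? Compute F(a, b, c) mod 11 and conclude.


F(7,0,10) ≡ 4 (mod 11); P is NOT on the curve.

Evaluate F(7, 0, 10) term-by-term (mod 11).
  2*X**2 ↦ 2·49·1·1 = 98
  -X*Y ↦ -1·7·0·1 = 0
  X*Z ↦ 1·7·1·10 = 70
  2*Y**2 ↦ 2·1·0·1 = 0
  Y*Z ↦ 1·1·0·10 = 0
  Z**2 ↦ 1·1·1·100 = 100
Sum: F(7, 0, 10) = (98) + (0) + (70) + (0) + (0) + (100) = 268.
Reducing mod 11: 268 ≡ 4 (mod 11).
Since F(a, b, c) ≡ 4 ≠ 0 (mod 11), P does NOT lie on the curve.


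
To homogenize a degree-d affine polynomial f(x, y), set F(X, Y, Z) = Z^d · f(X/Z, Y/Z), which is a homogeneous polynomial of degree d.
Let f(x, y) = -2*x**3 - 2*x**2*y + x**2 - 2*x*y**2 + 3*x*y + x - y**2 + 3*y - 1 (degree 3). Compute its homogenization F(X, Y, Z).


F(X, Y, Z) = -2*X**3 - 2*X**2*Y + X**2*Z - 2*X*Y**2 + 3*X*Y*Z + X*Z**2 - Y**2*Z + 3*Y*Z**2 - Z**3

deg(f) = 3.
Substitute x = X/Z, y = Y/Z into f, then multiply by Z^3.
  monomial -2·x^3·y^0 ↦ -2·X^3·Y^0·Z^0.
  monomial -2·x^2·y^1 ↦ -2·X^2·Y^1·Z^0.
  monomial 1·x^2·y^0 ↦ 1·X^2·Y^0·Z^1.
  monomial -2·x^1·y^2 ↦ -2·X^1·Y^2·Z^0.
  monomial 3·x^1·y^1 ↦ 3·X^1·Y^1·Z^1.
  monomial 1·x^1·y^0 ↦ 1·X^1·Y^0·Z^2.
  monomial -1·x^0·y^2 ↦ -1·X^0·Y^2·Z^1.
  monomial 3·x^0·y^1 ↦ 3·X^0·Y^1·Z^2.
  monomial -1·x^0·y^0 ↦ -1·X^0·Y^0·Z^3.
Collecting: F(X, Y, Z) = -2*X**3 - 2*X**2*Y + X**2*Z - 2*X*Y**2 + 3*X*Y*Z + X*Z**2 - Y**2*Z + 3*Y*Z**2 - Z**3.


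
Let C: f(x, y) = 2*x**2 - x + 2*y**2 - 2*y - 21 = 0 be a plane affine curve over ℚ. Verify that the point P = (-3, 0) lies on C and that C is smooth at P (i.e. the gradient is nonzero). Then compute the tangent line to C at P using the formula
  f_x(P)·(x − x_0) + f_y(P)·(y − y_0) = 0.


Tangent line at P: -13*x - 2*y - 39 = 0.

Step 1: f(-3, 0) = 0, so P lies on C.
Step 2: partial derivatives
  f_x(x, y) = 4*x - 1, f_y(x, y) = 4*y - 2.
  f_x(P) = -13, f_y(P) = -2 (gradient nonzero, so P is smooth).
Step 3: tangent line at P: -13·(x − -3) + -2·(y − 0) = 0.
Expanding: -13*x - 2*y - 39 = 0.


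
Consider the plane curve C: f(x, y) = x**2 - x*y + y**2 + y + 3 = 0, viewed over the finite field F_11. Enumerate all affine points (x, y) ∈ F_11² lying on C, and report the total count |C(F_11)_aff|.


Affine F_11-points: {(0, 5), (3, 1), (5, 5), (5, 10), (6, 2), (6, 3), (7, 2), (7, 4), (8, 3), (8, 4), (9, 1), (9, 7)}; count = 12.

For each of the 121 pairs (x, y) ∈ F_11², evaluate f(x, y) mod 11. Record the zeros.
  x = 0: [0↦3, 1↦5, 2↦9, 3↦4, 4↦1, 5↦0, 6↦1, 7↦4, 8↦9, 9↦5, 10↦3]  zeros at y ∈ {5}
  x = 1: [0↦4, 1↦5, 2↦8, 3↦2, 4↦9, 5↦7, 6↦7, 7↦9, 8↦2, 9↦8, 10↦5]  zeros at y ∈ ∅
  x = 2: [0↦7, 1↦7, 2↦9, 3↦2, 4↦8, 5↦5, 6↦4, 7↦5, 8↦8, 9↦2, 10↦9]  zeros at y ∈ ∅
  x = 3: [0↦1, 1↦0, 2↦1, 3↦4, 4↦9, 5↦5, 6↦3, 7↦3, 8↦5, 9↦9, 10↦4]  zeros at y ∈ {1}
  x = 4: [0↦8, 1↦6, 2↦6, 3↦8, 4↦1, 5↦7, 6↦4, 7↦3, 8↦4, 9↦7, 10↦1]  zeros at y ∈ ∅
  x = 5: [0↦6, 1↦3, 2↦2, 3↦3, 4↦6, 5↦0, 6↦7, 7↦5, 8↦5, 9↦7, 10↦0]  zeros at y ∈ {5, 10}
  x = 6: [0↦6, 1↦2, 2↦0, 3↦0, 4↦2, 5↦6, 6↦1, 7↦9, 8↦8, 9↦9, 10↦1]  zeros at y ∈ {2, 3}
  x = 7: [0↦8, 1↦3, 2↦0, 3↦10, 4↦0, 5↦3, 6↦8, 7↦4, 8↦2, 9↦2, 10↦4]  zeros at y ∈ {2, 4}
  x = 8: [0↦1, 1↦6, 2↦2, 3↦0, 4↦0, 5↦2, 6↦6, 7↦1, 8↦9, 9↦8, 10↦9]  zeros at y ∈ {3, 4}
  x = 9: [0↦7, 1↦0, 2↦6, 3↦3, 4↦2, 5↦3, 6↦6, 7↦0, 8↦7, 9↦5, 10↦5]  zeros at y ∈ {1, 7}
  x = 10: [0↦4, 1↦7, 2↦1, 3↦8, 4↦6, 5↦6, 6↦8, 7↦1, 8↦7, 9↦4, 10↦3]  zeros at y ∈ ∅
Collecting zeros: affine points = {(0, 5), (3, 1), (5, 5), (5, 10), (6, 2), (6, 3), (7, 2), (7, 4), (8, 3), (8, 4), (9, 1), (9, 7)}.
Total count |C(F_11)_aff| = 12.


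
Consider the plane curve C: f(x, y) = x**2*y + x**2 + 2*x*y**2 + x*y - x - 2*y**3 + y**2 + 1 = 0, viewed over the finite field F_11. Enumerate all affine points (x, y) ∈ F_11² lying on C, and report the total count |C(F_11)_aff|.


Affine F_11-points: {(0, 1), (0, 2), (0, 3), (2, 7), (3, 8), (4, 5), (4, 8), (5, 6), (6, 3), (6, 6), (7, 7), (8, 2), (9, 5), (10, 1)}; count = 14.

For each of the 121 pairs (x, y) ∈ F_11², evaluate f(x, y) mod 11. Record the zeros.
  x = 0: [0↦1, 1↦0, 2↦0, 3↦0, 4↦10, 5↦7, 6↦1, 7↦2, 8↦9, 9↦10, 10↦4]  zeros at y ∈ {1, 2, 3}
  x = 1: [0↦1, 1↦4, 2↦1, 3↦2, 4↦6, 5↦1, 6↦8, 7↦4, 8↦10, 9↦3, 10↦4]  zeros at y ∈ ∅
  x = 2: [0↦3, 1↦1, 2↦8, 3↦1, 4↦1, 5↦7, 6↦7, 7↦0, 8↦7, 9↦5, 10↦4]  zeros at y ∈ {7}
  x = 3: [0↦7, 1↦2, 2↦10, 3↦8, 4↦6, 5↦3, 6↦9, 7↦1, 8↦0, 9↦5, 10↦4]  zeros at y ∈ {8}
  x = 4: [0↦2, 1↦7, 2↦7, 3↦1, 4↦10, 5↦0, 6↦3, 7↦7, 8↦0, 9↦3, 10↦4]  zeros at y ∈ {5, 8}
  x = 5: [0↦10, 1↦5, 2↦10, 3↦2, 4↦2, 5↦9, 6↦0, 7↦7, 8↦7, 9↦10, 10↦4]  zeros at y ∈ {6}
  x = 6: [0↦9, 1↦7, 2↦8, 3↦0, 4↦4, 5↦8, 6↦0, 7↦1, 8↦10, 9↦4, 10↦4]  zeros at y ∈ {3, 6}
  x = 7: [0↦10, 1↦2, 2↦1, 3↦6, 4↦5, 5↦8, 6↦3, 7↦0, 8↦9, 9↦7, 10↦4]  zeros at y ∈ {7}
  x = 8: [0↦2, 1↦1, 2↦0, 3↦9, 4↦5, 5↦9, 6↦9, 7↦4, 8↦4, 9↦8, 10↦4]  zeros at y ∈ {2}
  x = 9: [0↦7, 1↦4, 2↦5, 3↦9, 4↦4, 5↦0, 6↦7, 7↦2, 8↦6, 9↦7, 10↦4]  zeros at y ∈ {5}
  x = 10: [0↦3, 1↦0, 2↦5, 3↦6, 4↦2, 5↦3, 6↦8, 7↦5, 8↦4, 9↦4, 10↦4]  zeros at y ∈ {1}
Collecting zeros: affine points = {(0, 1), (0, 2), (0, 3), (2, 7), (3, 8), (4, 5), (4, 8), (5, 6), (6, 3), (6, 6), (7, 7), (8, 2), (9, 5), (10, 1)}.
Total count |C(F_11)_aff| = 14.


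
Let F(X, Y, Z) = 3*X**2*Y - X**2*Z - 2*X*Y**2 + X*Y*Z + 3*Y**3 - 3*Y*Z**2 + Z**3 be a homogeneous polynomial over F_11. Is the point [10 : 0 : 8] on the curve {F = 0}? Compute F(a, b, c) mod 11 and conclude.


F(10,0,8) ≡ 9 (mod 11); P is NOT on the curve.

Evaluate F(10, 0, 8) term-by-term (mod 11).
  3*X**2*Y ↦ 3·100·0·1 = 0
  -X**2*Z ↦ -1·100·1·8 = -800
  -2*X*Y**2 ↦ -2·10·0·1 = 0
  X*Y*Z ↦ 1·10·0·8 = 0
  3*Y**3 ↦ 3·1·0·1 = 0
  -3*Y*Z**2 ↦ -3·1·0·64 = 0
  Z**3 ↦ 1·1·1·512 = 512
Sum: F(10, 0, 8) = (0) + (-800) + (0) + (0) + (0) + (0) + (512) = -288.
Reducing mod 11: -288 ≡ 9 (mod 11).
Since F(a, b, c) ≡ 9 ≠ 0 (mod 11), P does NOT lie on the curve.


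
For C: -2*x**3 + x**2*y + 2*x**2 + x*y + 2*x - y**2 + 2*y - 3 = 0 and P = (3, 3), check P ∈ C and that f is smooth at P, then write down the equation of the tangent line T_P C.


Tangent line at P: -19*x + 8*y + 33 = 0.

Step 1: f(3, 3) = 0, so P lies on C.
Step 2: partial derivatives
  f_x(x, y) = -6*x**2 + 2*x*y + 4*x + y + 2, f_y(x, y) = x**2 + x - 2*y + 2.
  f_x(P) = -19, f_y(P) = 8 (gradient nonzero, so P is smooth).
Step 3: tangent line at P: -19·(x − 3) + 8·(y − 3) = 0.
Expanding: -19*x + 8*y + 33 = 0.


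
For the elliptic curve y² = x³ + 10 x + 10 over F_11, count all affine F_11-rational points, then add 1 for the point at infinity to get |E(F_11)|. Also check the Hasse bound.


Affine points = {(2, 4), (2, 7), (3, 1), (3, 10), (4, 2), (4, 9), (5, 3), (5, 8), (6, 0), (7, 4), (7, 7), (9, 2), (9, 9)}; affine count = 13; |E(F_11)| = 14.

Discriminant check: Δ ∝ 4a³ + 27b² = 4·10³ + 27·10² = 4·1000 + 27·100 ≡ 1 (mod 11). Nonzero ⇒ E is nonsingular.
For each x ∈ F_11, compute rhs = x³ + 10·x + 10 mod 11, then count y ∈ F_11 with y² ≡ rhs.
  x = 0: rhs = 10, matching y values: none (0 points).
  x = 1: rhs = 10, matching y values: none (0 points).
  x = 2: rhs = 5, matching y values: 4, 7 (2 points).
  x = 3: rhs = 1, matching y values: 1, 10 (2 points).
  x = 4: rhs = 4, matching y values: 2, 9 (2 points).
  x = 5: rhs = 9, matching y values: 3, 8 (2 points).
  x = 6: rhs = 0, matching y values: 0 (1 points).
  x = 7: rhs = 5, matching y values: 4, 7 (2 points).
  x = 8: rhs = 8, matching y values: none (0 points).
  x = 9: rhs = 4, matching y values: 2, 9 (2 points).
  x = 10: rhs = 10, matching y values: none (0 points).
Total affine count: 13.
Full point count |E(F_11)| = 13 + 1 = 14.
Hasse bound: |14 − (11+1)| = |2| = 2 ≤ 2√11 ≈ 6.6332 ✓.


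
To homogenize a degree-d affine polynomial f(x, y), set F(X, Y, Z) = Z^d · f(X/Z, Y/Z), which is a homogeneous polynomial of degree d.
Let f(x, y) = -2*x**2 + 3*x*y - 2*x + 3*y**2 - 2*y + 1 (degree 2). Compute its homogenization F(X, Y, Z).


F(X, Y, Z) = -2*X**2 + 3*X*Y - 2*X*Z + 3*Y**2 - 2*Y*Z + Z**2

deg(f) = 2.
Substitute x = X/Z, y = Y/Z into f, then multiply by Z^2.
  monomial -2·x^2·y^0 ↦ -2·X^2·Y^0·Z^0.
  monomial 3·x^1·y^1 ↦ 3·X^1·Y^1·Z^0.
  monomial -2·x^1·y^0 ↦ -2·X^1·Y^0·Z^1.
  monomial 3·x^0·y^2 ↦ 3·X^0·Y^2·Z^0.
  monomial -2·x^0·y^1 ↦ -2·X^0·Y^1·Z^1.
  monomial 1·x^0·y^0 ↦ 1·X^0·Y^0·Z^2.
Collecting: F(X, Y, Z) = -2*X**2 + 3*X*Y - 2*X*Z + 3*Y**2 - 2*Y*Z + Z**2.


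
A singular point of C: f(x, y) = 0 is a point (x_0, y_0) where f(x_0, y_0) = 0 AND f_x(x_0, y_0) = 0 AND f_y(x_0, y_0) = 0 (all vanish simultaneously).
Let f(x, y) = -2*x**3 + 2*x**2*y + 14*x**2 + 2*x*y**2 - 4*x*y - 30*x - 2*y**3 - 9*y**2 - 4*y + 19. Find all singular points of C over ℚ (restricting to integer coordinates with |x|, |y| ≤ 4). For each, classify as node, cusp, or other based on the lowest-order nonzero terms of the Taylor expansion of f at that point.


Singular points: {(2, -1)}; classification: cusp.

Compute partial derivatives:
  f_x = -6*x**2 + 4*x*y + 28*x + 2*y**2 - 4*y - 30.
  f_y = 2*x**2 + 4*x*y - 4*x - 6*y**2 - 18*y - 4.
Scan x_0 ∈ {−4, ..., 4}. For each x_0, f_y(x_0, y) is a polynomial in y; find its integer roots y ∈ {−4, ..., 4}, then test f_x and f at those candidates.
  x = -4: f_y(-4, y) = -6*y**2 - 34*y + 44; no integer root y with |y| ≤ 4.
  x = -3: f_y(-3, y) = -6*y**2 - 30*y + 26; no integer root y with |y| ≤ 4.
  x = -2: f_y(-2, y) = -6*y**2 - 26*y + 12; no integer root y with |y| ≤ 4.
  x = -1: f_y(-1, y) = -6*y**2 - 22*y + 2; no integer root y with |y| ≤ 4.
  x = 0: f_y(0, y) = -6*y**2 - 18*y - 4; no integer root y with |y| ≤ 4.
  x = 1: f_y(1, y) = -6*y**2 - 14*y - 6; no integer root y with |y| ≤ 4.
  x = 2: f_y(2, y) = -6*y**2 - 10*y - 4; vanishes at y ∈ {-1}. (2, -1): f_x = 0, f = 0 — SINGULAR.
  x = 3: f_y(3, y) = -6*y**2 - 6*y + 2; no integer root y with |y| ≤ 4.
  x = 4: f_y(4, y) = -6*y**2 - 2*y + 12; no integer root y with |y| ≤ 4.
Only singular point on the grid: (2, -1).
Classify: substitute x = 2 + u, y = -1 + v and expand: f = -2*u**3 + 2*u**2*v + 2*u*v**2 - 2*v**3 + v**2.
No constant or linear terms (consistent with a singular point). Quadratic part: v**2. Cubic part: -2*u**3 + 2*u**2*v + 2*u*v**2 - 2*v**3.
The quadratic part v**2 is a perfect square, so there is a single (double) tangent line v = 0, i.e. y = -1. Restricting the cubic part to that line (v = 0) leaves -2*u**3 ≠ 0, so f is not divisible by v and the branch is v² ≈ 2*u**3 to lowest order — this is a cusp.
Classification: cusp.


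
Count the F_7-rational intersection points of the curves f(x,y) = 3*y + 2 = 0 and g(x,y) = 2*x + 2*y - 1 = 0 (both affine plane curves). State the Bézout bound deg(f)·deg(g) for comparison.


Common zeros: {(0, 4)}; count = 1; Bézout bound = 1.

deg(f) = 1, deg(g) = 1, so Bézout bound = 1.
Scan x ∈ F_7. For each x, list the y ∈ F_7 with f(x, y) ≡ 0 and those with g(x, y) ≡ 0 (mod 7); the common zeros in that column are the intersection.
  x = 0: f ≡ 0 at y ∈ {4}; g ≡ 0 at y ∈ {4}; common: {4}.
  x = 1: f ≡ 0 at y ∈ {4}; g ≡ 0 at y ∈ {3}; common: ∅.
  x = 2: f ≡ 0 at y ∈ {4}; g ≡ 0 at y ∈ {2}; common: ∅.
  x = 3: f ≡ 0 at y ∈ {4}; g ≡ 0 at y ∈ {1}; common: ∅.
  x = 4: f ≡ 0 at y ∈ {4}; g ≡ 0 at y ∈ {0}; common: ∅.
  x = 5: f ≡ 0 at y ∈ {4}; g ≡ 0 at y ∈ {6}; common: ∅.
  x = 6: f ≡ 0 at y ∈ {4}; g ≡ 0 at y ∈ {5}; common: ∅.
Collecting: common zeros = {(0, 4)}, so the count is 1.
Comparison with the Bézout bound: 1 ≤ 1 = deg(f)·deg(g), as expected for curves with no common component (the bound is attained).


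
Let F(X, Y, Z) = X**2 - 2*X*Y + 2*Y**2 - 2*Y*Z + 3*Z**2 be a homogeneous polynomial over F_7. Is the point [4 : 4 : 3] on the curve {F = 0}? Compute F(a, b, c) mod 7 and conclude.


F(4,4,3) ≡ 5 (mod 7); P is NOT on the curve.

Evaluate F(4, 4, 3) term-by-term (mod 7).
  X**2 ↦ 1·16·1·1 = 16
  -2*X*Y ↦ -2·4·4·1 = -32
  2*Y**2 ↦ 2·1·16·1 = 32
  -2*Y*Z ↦ -2·1·4·3 = -24
  3*Z**2 ↦ 3·1·1·9 = 27
Sum: F(4, 4, 3) = (16) + (-32) + (32) + (-24) + (27) = 19.
Reducing mod 7: 19 ≡ 5 (mod 7).
Since F(a, b, c) ≡ 5 ≠ 0 (mod 7), P does NOT lie on the curve.


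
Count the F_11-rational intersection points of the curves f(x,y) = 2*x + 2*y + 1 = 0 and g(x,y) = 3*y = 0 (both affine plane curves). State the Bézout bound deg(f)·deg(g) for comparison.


Common zeros: {(5, 0)}; count = 1; Bézout bound = 1.

deg(f) = 1, deg(g) = 1, so Bézout bound = 1.
Scan x ∈ F_11. For each x, list the y ∈ F_11 with f(x, y) ≡ 0 and those with g(x, y) ≡ 0 (mod 11); the common zeros in that column are the intersection.
  x = 0: f ≡ 0 at y ∈ {5}; g ≡ 0 at y ∈ {0}; common: ∅.
  x = 1: f ≡ 0 at y ∈ {4}; g ≡ 0 at y ∈ {0}; common: ∅.
  x = 2: f ≡ 0 at y ∈ {3}; g ≡ 0 at y ∈ {0}; common: ∅.
  x = 3: f ≡ 0 at y ∈ {2}; g ≡ 0 at y ∈ {0}; common: ∅.
  x = 4: f ≡ 0 at y ∈ {1}; g ≡ 0 at y ∈ {0}; common: ∅.
  x = 5: f ≡ 0 at y ∈ {0}; g ≡ 0 at y ∈ {0}; common: {0}.
  x = 6: f ≡ 0 at y ∈ {10}; g ≡ 0 at y ∈ {0}; common: ∅.
  x = 7: f ≡ 0 at y ∈ {9}; g ≡ 0 at y ∈ {0}; common: ∅.
  x = 8: f ≡ 0 at y ∈ {8}; g ≡ 0 at y ∈ {0}; common: ∅.
  x = 9: f ≡ 0 at y ∈ {7}; g ≡ 0 at y ∈ {0}; common: ∅.
  x = 10: f ≡ 0 at y ∈ {6}; g ≡ 0 at y ∈ {0}; common: ∅.
Collecting: common zeros = {(5, 0)}, so the count is 1.
Comparison with the Bézout bound: 1 ≤ 1 = deg(f)·deg(g), as expected for curves with no common component (the bound is attained).


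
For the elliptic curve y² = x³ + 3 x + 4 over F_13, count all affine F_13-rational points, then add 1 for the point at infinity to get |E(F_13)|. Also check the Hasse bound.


Affine points = {(0, 2), (0, 11), (3, 1), (3, 12), (5, 1), (5, 12), (6, 2), (6, 11), (7, 2), (7, 11), (11, 4), (11, 9), (12, 0)}; affine count = 13; |E(F_13)| = 14.

Discriminant check: Δ ∝ 4a³ + 27b² = 4·3³ + 27·4² = 4·27 + 27·16 ≡ 7 (mod 13). Nonzero ⇒ E is nonsingular.
For each x ∈ F_13, compute rhs = x³ + 3·x + 4 mod 13, then count y ∈ F_13 with y² ≡ rhs.
  x = 0: rhs = 4, matching y values: 2, 11 (2 points).
  x = 1: rhs = 8, matching y values: none (0 points).
  x = 2: rhs = 5, matching y values: none (0 points).
  x = 3: rhs = 1, matching y values: 1, 12 (2 points).
  x = 4: rhs = 2, matching y values: none (0 points).
  x = 5: rhs = 1, matching y values: 1, 12 (2 points).
  x = 6: rhs = 4, matching y values: 2, 11 (2 points).
  x = 7: rhs = 4, matching y values: 2, 11 (2 points).
  x = 8: rhs = 7, matching y values: none (0 points).
  x = 9: rhs = 6, matching y values: none (0 points).
  x = 10: rhs = 7, matching y values: none (0 points).
  x = 11: rhs = 3, matching y values: 4, 9 (2 points).
  x = 12: rhs = 0, matching y values: 0 (1 points).
Total affine count: 13.
Full point count |E(F_13)| = 13 + 1 = 14.
Hasse bound: |14 − (13+1)| = |0| = 0 ≤ 2√13 ≈ 7.2111 ✓.


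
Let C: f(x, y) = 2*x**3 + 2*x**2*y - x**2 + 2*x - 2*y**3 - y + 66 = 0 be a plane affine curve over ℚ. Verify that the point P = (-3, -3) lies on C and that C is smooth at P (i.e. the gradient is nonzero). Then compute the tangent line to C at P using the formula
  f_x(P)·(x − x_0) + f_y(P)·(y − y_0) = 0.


Tangent line at P: 98*x - 37*y + 183 = 0.

Step 1: f(-3, -3) = 0, so P lies on C.
Step 2: partial derivatives
  f_x(x, y) = 6*x**2 + 4*x*y - 2*x + 2, f_y(x, y) = 2*x**2 - 6*y**2 - 1.
  f_x(P) = 98, f_y(P) = -37 (gradient nonzero, so P is smooth).
Step 3: tangent line at P: 98·(x − -3) + -37·(y − -3) = 0.
Expanding: 98*x - 37*y + 183 = 0.


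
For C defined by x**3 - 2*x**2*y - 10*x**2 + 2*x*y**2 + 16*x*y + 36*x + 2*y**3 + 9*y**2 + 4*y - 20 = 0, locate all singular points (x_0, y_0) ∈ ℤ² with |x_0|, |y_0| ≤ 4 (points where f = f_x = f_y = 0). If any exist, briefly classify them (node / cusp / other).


Singular points: {(2, -2)}; classification: cusp.

Compute partial derivatives:
  f_x = 3*x**2 - 4*x*y - 20*x + 2*y**2 + 16*y + 36.
  f_y = -2*x**2 + 4*x*y + 16*x + 6*y**2 + 18*y + 4.
Scan x_0 ∈ {−4, ..., 4}. For each x_0, f_y(x_0, y) is a polynomial in y; find its integer roots y ∈ {−4, ..., 4}, then test f_x and f at those candidates.
  x = -4: f_y(-4, y) = 6*y**2 + 2*y - 92; no integer root y with |y| ≤ 4.
  x = -3: f_y(-3, y) = 6*y**2 + 6*y - 62; no integer root y with |y| ≤ 4.
  x = -2: f_y(-2, y) = 6*y**2 + 10*y - 36; no integer root y with |y| ≤ 4.
  x = -1: f_y(-1, y) = 6*y**2 + 14*y - 14; no integer root y with |y| ≤ 4.
  x = 0: f_y(0, y) = 6*y**2 + 18*y + 4; no integer root y with |y| ≤ 4.
  x = 1: f_y(1, y) = 6*y**2 + 22*y + 18; no integer root y with |y| ≤ 4.
  x = 2: f_y(2, y) = 6*y**2 + 26*y + 28; vanishes at y ∈ {-2}. (2, -2): f_x = 0, f = 0 — SINGULAR.
  x = 3: f_y(3, y) = 6*y**2 + 30*y + 34; no integer root y with |y| ≤ 4.
  x = 4: f_y(4, y) = 6*y**2 + 34*y + 36; no integer root y with |y| ≤ 4.
Only singular point on the grid: (2, -2).
Classify: substitute x = 2 + u, y = -2 + v and expand: f = u**3 - 2*u**2*v + 2*u*v**2 + 2*v**3 + v**2.
No constant or linear terms (consistent with a singular point). Quadratic part: v**2. Cubic part: u**3 - 2*u**2*v + 2*u*v**2 + 2*v**3.
The quadratic part v**2 is a perfect square, so there is a single (double) tangent line v = 0, i.e. y = -2. Restricting the cubic part to that line (v = 0) leaves u**3 ≠ 0, so f is not divisible by v and the branch is v² ≈ -u**3 to lowest order — this is a cusp.
Classification: cusp.


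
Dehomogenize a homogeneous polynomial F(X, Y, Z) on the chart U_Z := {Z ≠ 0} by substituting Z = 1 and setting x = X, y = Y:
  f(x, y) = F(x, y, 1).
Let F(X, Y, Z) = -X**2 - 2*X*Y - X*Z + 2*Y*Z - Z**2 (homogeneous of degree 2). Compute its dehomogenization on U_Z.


f(x, y) = -x**2 - 2*x*y - x + 2*y - 1

On U_Z we set Z = 1. Each monomial c·X^i·Y^j·Z^k in F becomes c·x^i·y^j·1^k = c·x^i·y^j.
Substituting Z = 1: F(X, Y, 1) = -x**2 - 2*x*y - x + 2*y - 1.
Note: deg(f) ≤ deg(F) = 2; strict inequality happens when F is divisible by Z (lost terms).


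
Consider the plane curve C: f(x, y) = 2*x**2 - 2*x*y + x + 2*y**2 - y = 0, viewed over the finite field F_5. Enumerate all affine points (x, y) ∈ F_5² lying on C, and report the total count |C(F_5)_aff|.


Affine F_5-points: {(0, 0), (0, 3), (1, 2), (2, 0), (3, 2), (3, 4)}; count = 6.

For each of the 25 pairs (x, y) ∈ F_5², evaluate f(x, y) mod 5. Record the zeros.
  x = 0: [0↦0, 1↦1, 2↦1, 3↦0, 4↦3]  zeros at y ∈ {0, 3}
  x = 1: [0↦3, 1↦2, 2↦0, 3↦2, 4↦3]  zeros at y ∈ {2}
  x = 2: [0↦0, 1↦2, 2↦3, 3↦3, 4↦2]  zeros at y ∈ {0}
  x = 3: [0↦1, 1↦1, 2↦0, 3↦3, 4↦0]  zeros at y ∈ {2, 4}
  x = 4: [0↦1, 1↦4, 2↦1, 3↦2, 4↦2]  zeros at y ∈ ∅
Collecting zeros: affine points = {(0, 0), (0, 3), (1, 2), (2, 0), (3, 2), (3, 4)}.
Total count |C(F_5)_aff| = 6.


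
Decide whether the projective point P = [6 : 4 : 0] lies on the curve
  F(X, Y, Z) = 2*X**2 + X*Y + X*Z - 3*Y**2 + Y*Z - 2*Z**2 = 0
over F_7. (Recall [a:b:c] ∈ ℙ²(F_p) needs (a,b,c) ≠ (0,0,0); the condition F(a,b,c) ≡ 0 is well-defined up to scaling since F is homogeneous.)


F(6,4,0) ≡ 6 (mod 7); P is NOT on the curve.

Evaluate F(6, 4, 0) term-by-term (mod 7).
  2*X**2 ↦ 2·36·1·1 = 72
  X*Y ↦ 1·6·4·1 = 24
  X*Z ↦ 1·6·1·0 = 0
  -3*Y**2 ↦ -3·1·16·1 = -48
  Y*Z ↦ 1·1·4·0 = 0
  -2*Z**2 ↦ -2·1·1·0 = 0
Sum: F(6, 4, 0) = (72) + (24) + (0) + (-48) + (0) + (0) = 48.
Reducing mod 7: 48 ≡ 6 (mod 7).
Since F(a, b, c) ≡ 6 ≠ 0 (mod 7), P does NOT lie on the curve.


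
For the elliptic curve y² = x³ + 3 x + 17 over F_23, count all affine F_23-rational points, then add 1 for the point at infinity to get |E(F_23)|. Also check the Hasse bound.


Affine points = {(2, 10), (2, 13), (4, 1), (4, 22), (7, 6), (7, 17), (8, 1), (8, 22), (10, 9), (10, 14), (11, 1), (11, 22), (17, 6), (17, 17), (20, 2), (20, 21), (21, 7), (21, 16), (22, 6), (22, 17)}; affine count = 20; |E(F_23)| = 21.

Discriminant check: Δ ∝ 4a³ + 27b² = 4·3³ + 27·17² = 4·27 + 27·289 ≡ 22 (mod 23). Nonzero ⇒ E is nonsingular.
For each x ∈ F_23, compute rhs = x³ + 3·x + 17 mod 23, then count y ∈ F_23 with y² ≡ rhs.
  x = 0: rhs = 17, matching y values: none (0 points).
  x = 1: rhs = 21, matching y values: none (0 points).
  x = 2: rhs = 8, matching y values: 10, 13 (2 points).
  x = 3: rhs = 7, matching y values: none (0 points).
  x = 4: rhs = 1, matching y values: 1, 22 (2 points).
  x = 5: rhs = 19, matching y values: none (0 points).
  x = 6: rhs = 21, matching y values: none (0 points).
  x = 7: rhs = 13, matching y values: 6, 17 (2 points).
  x = 8: rhs = 1, matching y values: 1, 22 (2 points).
  x = 9: rhs = 14, matching y values: none (0 points).
  x = 10: rhs = 12, matching y values: 9, 14 (2 points).
  x = 11: rhs = 1, matching y values: 1, 22 (2 points).
  x = 12: rhs = 10, matching y values: none (0 points).
  x = 13: rhs = 22, matching y values: none (0 points).
  x = 14: rhs = 20, matching y values: none (0 points).
  x = 15: rhs = 10, matching y values: none (0 points).
  x = 16: rhs = 21, matching y values: none (0 points).
  x = 17: rhs = 13, matching y values: 6, 17 (2 points).
  x = 18: rhs = 15, matching y values: none (0 points).
  x = 19: rhs = 10, matching y values: none (0 points).
  x = 20: rhs = 4, matching y values: 2, 21 (2 points).
  x = 21: rhs = 3, matching y values: 7, 16 (2 points).
  x = 22: rhs = 13, matching y values: 6, 17 (2 points).
Total affine count: 20.
Full point count |E(F_23)| = 20 + 1 = 21.
Hasse bound: |21 − (23+1)| = |-3| = 3 ≤ 2√23 ≈ 9.5917 ✓.
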